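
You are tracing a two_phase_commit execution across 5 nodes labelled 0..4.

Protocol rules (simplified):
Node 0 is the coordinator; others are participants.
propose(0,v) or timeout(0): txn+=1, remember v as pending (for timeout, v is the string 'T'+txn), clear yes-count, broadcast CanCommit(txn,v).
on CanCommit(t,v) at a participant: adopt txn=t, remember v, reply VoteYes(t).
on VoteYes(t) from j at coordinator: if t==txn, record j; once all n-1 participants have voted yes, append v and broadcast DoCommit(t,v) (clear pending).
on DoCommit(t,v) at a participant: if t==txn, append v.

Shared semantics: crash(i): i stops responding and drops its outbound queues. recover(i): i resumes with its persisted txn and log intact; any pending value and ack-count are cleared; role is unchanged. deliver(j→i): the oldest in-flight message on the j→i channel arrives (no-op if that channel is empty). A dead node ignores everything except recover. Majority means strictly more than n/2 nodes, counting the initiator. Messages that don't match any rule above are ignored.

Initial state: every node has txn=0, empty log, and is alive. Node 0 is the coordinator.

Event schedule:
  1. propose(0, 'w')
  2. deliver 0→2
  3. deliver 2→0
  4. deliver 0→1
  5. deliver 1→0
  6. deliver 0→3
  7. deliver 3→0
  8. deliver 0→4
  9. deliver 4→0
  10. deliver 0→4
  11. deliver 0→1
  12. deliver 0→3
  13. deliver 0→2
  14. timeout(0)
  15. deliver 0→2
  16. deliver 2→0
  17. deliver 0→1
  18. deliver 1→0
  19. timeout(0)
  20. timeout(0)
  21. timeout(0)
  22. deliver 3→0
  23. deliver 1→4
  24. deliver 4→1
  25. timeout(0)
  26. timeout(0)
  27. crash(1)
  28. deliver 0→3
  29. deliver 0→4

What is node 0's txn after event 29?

7

1. propose(0,'w'):  <0:coor t1 ->
2. deliver 0→2:  <2:part t1 ->
3. deliver 2→0:  nop
4. deliver 0→1:  <1:part t1 ->
5. deliver 1→0:  nop
6. deliver 0→3:  <3:part t1 ->
7. deliver 3→0:  nop
8. deliver 0→4:  <4:part t1 ->
9. deliver 4→0:  <0:coor t1 w>
10. deliver 0→4:  <4:part t1 w>
11. deliver 0→1:  <1:part t1 w>
12. deliver 0→3:  <3:part t1 w>
13. deliver 0→2:  <2:part t1 w>
14. timeout(0):  <0:coor t2 w>
15. deliver 0→2:  <2:part t2 w>
16. deliver 2→0:  nop
17. deliver 0→1:  <1:part t2 w>
18. deliver 1→0:  nop
19. timeout(0):  <0:coor t3 w>
20. timeout(0):  <0:coor t4 w>
21. timeout(0):  <0:coor t5 w>
22. deliver 3→0:  nop
23. deliver 1→4:  nop
24. deliver 4→1:  nop
25. timeout(0):  <0:coor t6 w>
26. timeout(0):  <0:coor t7 w>
27. crash(1):  <1:✗part t2 w>
28. deliver 0→3:  <3:part t2 w>
29. deliver 0→4:  <4:part t2 w>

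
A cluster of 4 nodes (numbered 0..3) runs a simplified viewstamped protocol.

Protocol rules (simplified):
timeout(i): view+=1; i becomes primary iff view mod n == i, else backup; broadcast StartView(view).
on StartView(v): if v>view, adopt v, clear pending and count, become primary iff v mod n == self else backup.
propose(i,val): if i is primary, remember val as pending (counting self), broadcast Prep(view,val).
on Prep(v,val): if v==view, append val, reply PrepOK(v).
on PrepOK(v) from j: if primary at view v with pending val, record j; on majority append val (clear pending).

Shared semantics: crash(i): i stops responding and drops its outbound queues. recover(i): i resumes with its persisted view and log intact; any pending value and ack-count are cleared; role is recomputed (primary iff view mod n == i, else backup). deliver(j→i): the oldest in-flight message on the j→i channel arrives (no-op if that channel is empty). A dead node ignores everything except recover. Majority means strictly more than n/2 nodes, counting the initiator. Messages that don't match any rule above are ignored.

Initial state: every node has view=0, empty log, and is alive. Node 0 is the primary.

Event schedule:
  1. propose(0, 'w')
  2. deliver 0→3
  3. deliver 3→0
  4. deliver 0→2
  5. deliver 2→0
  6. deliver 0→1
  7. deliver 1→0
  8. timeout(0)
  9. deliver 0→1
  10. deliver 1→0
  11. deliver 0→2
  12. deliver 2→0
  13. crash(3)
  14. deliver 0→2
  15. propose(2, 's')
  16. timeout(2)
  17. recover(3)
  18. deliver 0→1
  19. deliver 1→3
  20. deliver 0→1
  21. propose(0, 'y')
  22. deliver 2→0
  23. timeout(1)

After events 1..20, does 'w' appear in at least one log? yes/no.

yes

1. propose(0,'w'):  nop
2. deliver 0→3:  <3:back v0 w>
3. deliver 3→0:  nop
4. deliver 0→2:  <2:back v0 w>
5. deliver 2→0:  <0:prim v0 w>
6. deliver 0→1:  <1:back v0 w>
7. deliver 1→0:  nop
8. timeout(0):  <0:back v1 w>
9. deliver 0→1:  <1:prim v1 w>
10. deliver 1→0:  nop
11. deliver 0→2:  <2:back v1 w>
12. deliver 2→0:  nop
13. crash(3):  <3:✗back v0 w>
14. deliver 0→2:  nop
15. propose(2,'s'):  nop
16. timeout(2):  <2:prim v2 w>
17. recover(3):  <3:back v0 w>
18. deliver 0→1:  nop
19. deliver 1→3:  nop
20. deliver 0→1:  nop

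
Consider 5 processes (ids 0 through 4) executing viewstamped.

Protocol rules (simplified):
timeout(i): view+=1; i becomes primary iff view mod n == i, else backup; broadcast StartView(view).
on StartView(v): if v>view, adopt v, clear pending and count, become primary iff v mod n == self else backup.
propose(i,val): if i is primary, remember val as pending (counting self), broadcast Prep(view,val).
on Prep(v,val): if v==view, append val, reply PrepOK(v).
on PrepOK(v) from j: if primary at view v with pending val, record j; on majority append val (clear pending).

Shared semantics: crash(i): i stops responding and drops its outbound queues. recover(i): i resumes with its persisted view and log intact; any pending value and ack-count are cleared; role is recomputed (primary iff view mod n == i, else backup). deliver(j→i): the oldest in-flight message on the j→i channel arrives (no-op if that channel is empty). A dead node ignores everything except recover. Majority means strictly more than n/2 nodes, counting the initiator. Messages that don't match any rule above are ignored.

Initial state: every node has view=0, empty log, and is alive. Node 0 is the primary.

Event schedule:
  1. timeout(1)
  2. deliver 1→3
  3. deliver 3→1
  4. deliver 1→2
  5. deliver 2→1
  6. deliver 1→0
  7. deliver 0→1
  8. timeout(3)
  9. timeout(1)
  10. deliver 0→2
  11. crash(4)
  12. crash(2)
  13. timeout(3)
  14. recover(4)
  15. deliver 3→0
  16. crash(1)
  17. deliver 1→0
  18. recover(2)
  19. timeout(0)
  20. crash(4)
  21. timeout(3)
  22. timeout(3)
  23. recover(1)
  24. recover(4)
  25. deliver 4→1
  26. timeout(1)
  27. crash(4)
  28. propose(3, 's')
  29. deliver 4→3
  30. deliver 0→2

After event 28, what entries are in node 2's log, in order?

empty

[1] timeout(1) → N1(prim v1 [-])
[2] deliver 1→3 → N3(back v1 [-])
[3] deliver 3→1 → ∅
[4] deliver 1→2 → N2(back v1 [-])
[5] deliver 2→1 → ∅
[6] deliver 1→0 → N0(back v1 [-])
[7] deliver 0→1 → ∅
[8] timeout(3) → N3(back v2 [-])
[9] timeout(1) → N1(back v2 [-])
[10] deliver 0→2 → ∅
[11] crash(4) → N4(✗back v0 [-])
[12] crash(2) → N2(✗back v1 [-])
[13] timeout(3) → N3(prim v3 [-])
[14] recover(4) → N4(back v0 [-])
[15] deliver 3→0 → N0(back v2 [-])
[16] crash(1) → N1(✗back v2 [-])
[17] deliver 1→0 → ∅
[18] recover(2) → N2(back v1 [-])
[19] timeout(0) → N0(back v3 [-])
[20] crash(4) → N4(✗back v0 [-])
[21] timeout(3) → N3(back v4 [-])
[22] timeout(3) → N3(back v5 [-])
[23] recover(1) → N1(back v2 [-])
[24] recover(4) → N4(back v0 [-])
[25] deliver 4→1 → ∅
[26] timeout(1) → N1(back v3 [-])
[27] crash(4) → N4(✗back v0 [-])
[28] propose(3,'s') → ∅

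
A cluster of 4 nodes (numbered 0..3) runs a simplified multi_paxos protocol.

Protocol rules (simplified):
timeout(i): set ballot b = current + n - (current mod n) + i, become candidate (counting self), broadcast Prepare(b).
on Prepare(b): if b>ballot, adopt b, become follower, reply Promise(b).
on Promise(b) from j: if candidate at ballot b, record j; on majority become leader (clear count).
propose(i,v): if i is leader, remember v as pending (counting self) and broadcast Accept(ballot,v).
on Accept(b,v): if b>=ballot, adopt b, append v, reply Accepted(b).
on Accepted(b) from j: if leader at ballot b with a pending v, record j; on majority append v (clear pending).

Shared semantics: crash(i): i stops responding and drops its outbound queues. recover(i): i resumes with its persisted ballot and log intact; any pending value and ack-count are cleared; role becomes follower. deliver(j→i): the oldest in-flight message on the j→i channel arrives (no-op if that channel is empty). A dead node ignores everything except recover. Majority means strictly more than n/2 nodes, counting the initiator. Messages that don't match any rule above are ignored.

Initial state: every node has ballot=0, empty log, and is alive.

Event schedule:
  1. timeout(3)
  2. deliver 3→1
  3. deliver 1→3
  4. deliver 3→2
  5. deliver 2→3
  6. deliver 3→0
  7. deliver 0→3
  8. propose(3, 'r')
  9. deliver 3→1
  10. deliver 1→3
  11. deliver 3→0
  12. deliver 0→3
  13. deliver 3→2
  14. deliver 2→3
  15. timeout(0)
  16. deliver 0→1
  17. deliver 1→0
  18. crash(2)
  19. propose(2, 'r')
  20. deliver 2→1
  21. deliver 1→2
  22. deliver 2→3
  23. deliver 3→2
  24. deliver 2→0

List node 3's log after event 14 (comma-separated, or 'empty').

[1] timeout(3) → N3(cand b7 [-])
[2] deliver 3→1 → N1(foll b7 [-])
[3] deliver 1→3 → ∅
[4] deliver 3→2 → N2(foll b7 [-])
[5] deliver 2→3 → N3(lead b7 [-])
[6] deliver 3→0 → N0(foll b7 [-])
[7] deliver 0→3 → ∅
[8] propose(3,'r') → ∅
[9] deliver 3→1 → N1(foll b7 [r])
[10] deliver 1→3 → ∅
[11] deliver 3→0 → N0(foll b7 [r])
[12] deliver 0→3 → N3(lead b7 [r])
[13] deliver 3→2 → N2(foll b7 [r])
[14] deliver 2→3 → ∅

r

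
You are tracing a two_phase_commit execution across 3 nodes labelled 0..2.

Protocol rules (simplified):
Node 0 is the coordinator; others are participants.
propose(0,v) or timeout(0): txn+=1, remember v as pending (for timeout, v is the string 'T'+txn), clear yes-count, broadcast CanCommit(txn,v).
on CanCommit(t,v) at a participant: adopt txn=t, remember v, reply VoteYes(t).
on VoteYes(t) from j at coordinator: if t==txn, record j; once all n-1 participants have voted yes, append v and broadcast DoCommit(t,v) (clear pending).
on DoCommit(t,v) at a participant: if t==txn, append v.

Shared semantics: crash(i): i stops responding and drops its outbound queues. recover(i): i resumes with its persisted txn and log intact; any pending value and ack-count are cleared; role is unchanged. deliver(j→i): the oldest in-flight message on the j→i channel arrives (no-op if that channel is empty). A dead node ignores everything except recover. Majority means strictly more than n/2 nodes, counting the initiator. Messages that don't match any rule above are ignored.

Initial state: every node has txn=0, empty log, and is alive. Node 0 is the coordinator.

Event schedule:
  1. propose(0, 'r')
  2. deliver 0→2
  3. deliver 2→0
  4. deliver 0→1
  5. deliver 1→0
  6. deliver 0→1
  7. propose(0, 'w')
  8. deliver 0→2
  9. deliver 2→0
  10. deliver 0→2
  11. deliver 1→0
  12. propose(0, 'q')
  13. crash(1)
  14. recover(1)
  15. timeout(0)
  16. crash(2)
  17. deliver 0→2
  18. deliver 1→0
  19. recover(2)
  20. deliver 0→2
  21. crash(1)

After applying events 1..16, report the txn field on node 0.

4

e1 propose(0,'r'): 0[coor,t=1,-]
e2 deliver 0→2: 2[part,t=1,-]
e3 deliver 2→0: ·
e4 deliver 0→1: 1[part,t=1,-]
e5 deliver 1→0: 0[coor,t=1,r]
e6 deliver 0→1: 1[part,t=1,r]
e7 propose(0,'w'): 0[coor,t=2,r]
e8 deliver 0→2: 2[part,t=1,r]
e9 deliver 2→0: ·
e10 deliver 0→2: 2[part,t=2,r]
e11 deliver 1→0: ·
e12 propose(0,'q'): 0[coor,t=3,r]
e13 crash(1): 1[✗part,t=1,r]
e14 recover(1): 1[part,t=1,r]
e15 timeout(0): 0[coor,t=4,r]
e16 crash(2): 2[✗part,t=2,r]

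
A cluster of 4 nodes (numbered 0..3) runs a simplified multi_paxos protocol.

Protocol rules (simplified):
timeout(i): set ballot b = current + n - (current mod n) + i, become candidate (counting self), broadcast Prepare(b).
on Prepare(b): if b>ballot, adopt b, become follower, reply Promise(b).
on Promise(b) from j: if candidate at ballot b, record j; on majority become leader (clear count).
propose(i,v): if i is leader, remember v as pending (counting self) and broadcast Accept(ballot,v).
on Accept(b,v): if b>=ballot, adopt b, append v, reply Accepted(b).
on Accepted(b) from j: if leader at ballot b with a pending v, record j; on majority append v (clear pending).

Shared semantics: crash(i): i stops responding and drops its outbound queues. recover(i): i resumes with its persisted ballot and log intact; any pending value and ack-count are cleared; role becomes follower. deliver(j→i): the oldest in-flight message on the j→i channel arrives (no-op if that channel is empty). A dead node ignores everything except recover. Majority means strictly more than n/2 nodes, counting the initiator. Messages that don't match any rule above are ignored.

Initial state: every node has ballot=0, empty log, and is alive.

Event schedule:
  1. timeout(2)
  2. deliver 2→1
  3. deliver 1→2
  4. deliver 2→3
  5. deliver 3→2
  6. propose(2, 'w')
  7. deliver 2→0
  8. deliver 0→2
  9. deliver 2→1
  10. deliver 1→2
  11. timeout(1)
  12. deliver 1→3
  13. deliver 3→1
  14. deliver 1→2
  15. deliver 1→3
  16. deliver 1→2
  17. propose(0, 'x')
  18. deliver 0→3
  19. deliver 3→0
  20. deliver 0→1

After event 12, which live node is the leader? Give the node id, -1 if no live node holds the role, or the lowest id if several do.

step 1 timeout(2): 2={cand,b=6,log=-}
step 2 deliver 2→1: 1={foll,b=6,log=-}
step 3 deliver 1→2: —
step 4 deliver 2→3: 3={foll,b=6,log=-}
step 5 deliver 3→2: 2={lead,b=6,log=-}
step 6 propose(2,'w'): —
step 7 deliver 2→0: 0={foll,b=6,log=-}
step 8 deliver 0→2: —
step 9 deliver 2→1: 1={foll,b=6,log=w}
step 10 deliver 1→2: —
step 11 timeout(1): 1={cand,b=9,log=w}
step 12 deliver 1→3: 3={foll,b=9,log=-}

2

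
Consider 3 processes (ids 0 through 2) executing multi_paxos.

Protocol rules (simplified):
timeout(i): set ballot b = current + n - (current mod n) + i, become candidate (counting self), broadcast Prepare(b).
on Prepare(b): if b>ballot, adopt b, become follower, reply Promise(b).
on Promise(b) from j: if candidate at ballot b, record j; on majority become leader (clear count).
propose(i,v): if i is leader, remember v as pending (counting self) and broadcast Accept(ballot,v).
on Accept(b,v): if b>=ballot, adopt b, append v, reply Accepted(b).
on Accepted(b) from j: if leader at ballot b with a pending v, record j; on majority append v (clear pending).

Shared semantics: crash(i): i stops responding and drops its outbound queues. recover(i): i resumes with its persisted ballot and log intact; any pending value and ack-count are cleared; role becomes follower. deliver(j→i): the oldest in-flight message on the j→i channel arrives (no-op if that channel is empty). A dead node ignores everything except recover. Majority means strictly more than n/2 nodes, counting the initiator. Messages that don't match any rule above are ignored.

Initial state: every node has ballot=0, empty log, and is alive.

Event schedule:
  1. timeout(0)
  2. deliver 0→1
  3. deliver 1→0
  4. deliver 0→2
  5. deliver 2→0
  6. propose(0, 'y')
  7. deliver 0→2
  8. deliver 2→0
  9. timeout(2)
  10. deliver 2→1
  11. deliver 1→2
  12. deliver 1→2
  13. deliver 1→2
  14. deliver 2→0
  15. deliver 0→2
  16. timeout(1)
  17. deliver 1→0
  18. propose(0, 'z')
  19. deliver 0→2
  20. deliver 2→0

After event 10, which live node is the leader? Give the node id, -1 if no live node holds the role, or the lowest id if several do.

e1 timeout(0): 0[cand,b=3,-]
e2 deliver 0→1: 1[foll,b=3,-]
e3 deliver 1→0: 0[lead,b=3,-]
e4 deliver 0→2: 2[foll,b=3,-]
e5 deliver 2→0: ·
e6 propose(0,'y'): ·
e7 deliver 0→2: 2[foll,b=3,y]
e8 deliver 2→0: 0[lead,b=3,y]
e9 timeout(2): 2[cand,b=8,y]
e10 deliver 2→1: 1[foll,b=8,-]

0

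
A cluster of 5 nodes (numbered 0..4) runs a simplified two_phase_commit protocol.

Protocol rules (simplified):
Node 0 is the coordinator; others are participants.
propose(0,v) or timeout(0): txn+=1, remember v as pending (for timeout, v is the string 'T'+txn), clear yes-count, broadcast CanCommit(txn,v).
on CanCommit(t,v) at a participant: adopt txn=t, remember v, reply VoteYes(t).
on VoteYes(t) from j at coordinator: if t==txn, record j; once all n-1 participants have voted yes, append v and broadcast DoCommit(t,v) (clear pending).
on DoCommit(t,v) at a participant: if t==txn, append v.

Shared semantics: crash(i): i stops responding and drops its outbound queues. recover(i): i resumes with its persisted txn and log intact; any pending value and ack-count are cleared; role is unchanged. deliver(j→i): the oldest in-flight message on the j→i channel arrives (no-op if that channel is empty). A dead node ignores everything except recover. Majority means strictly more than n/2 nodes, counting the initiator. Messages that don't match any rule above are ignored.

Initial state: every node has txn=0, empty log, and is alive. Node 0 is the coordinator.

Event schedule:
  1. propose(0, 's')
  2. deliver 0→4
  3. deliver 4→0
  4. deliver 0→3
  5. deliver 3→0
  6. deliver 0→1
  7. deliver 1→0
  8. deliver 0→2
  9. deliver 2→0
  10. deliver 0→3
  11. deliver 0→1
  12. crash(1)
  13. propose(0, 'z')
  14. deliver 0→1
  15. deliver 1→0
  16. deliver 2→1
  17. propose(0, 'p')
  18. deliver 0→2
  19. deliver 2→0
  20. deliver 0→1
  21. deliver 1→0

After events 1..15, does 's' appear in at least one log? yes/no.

1. propose(0,'s'):  <0:coor t1 ->
2. deliver 0→4:  <4:part t1 ->
3. deliver 4→0:  nop
4. deliver 0→3:  <3:part t1 ->
5. deliver 3→0:  nop
6. deliver 0→1:  <1:part t1 ->
7. deliver 1→0:  nop
8. deliver 0→2:  <2:part t1 ->
9. deliver 2→0:  <0:coor t1 s>
10. deliver 0→3:  <3:part t1 s>
11. deliver 0→1:  <1:part t1 s>
12. crash(1):  <1:✗part t1 s>
13. propose(0,'z'):  <0:coor t2 s>
14. deliver 0→1:  nop
15. deliver 1→0:  nop

yes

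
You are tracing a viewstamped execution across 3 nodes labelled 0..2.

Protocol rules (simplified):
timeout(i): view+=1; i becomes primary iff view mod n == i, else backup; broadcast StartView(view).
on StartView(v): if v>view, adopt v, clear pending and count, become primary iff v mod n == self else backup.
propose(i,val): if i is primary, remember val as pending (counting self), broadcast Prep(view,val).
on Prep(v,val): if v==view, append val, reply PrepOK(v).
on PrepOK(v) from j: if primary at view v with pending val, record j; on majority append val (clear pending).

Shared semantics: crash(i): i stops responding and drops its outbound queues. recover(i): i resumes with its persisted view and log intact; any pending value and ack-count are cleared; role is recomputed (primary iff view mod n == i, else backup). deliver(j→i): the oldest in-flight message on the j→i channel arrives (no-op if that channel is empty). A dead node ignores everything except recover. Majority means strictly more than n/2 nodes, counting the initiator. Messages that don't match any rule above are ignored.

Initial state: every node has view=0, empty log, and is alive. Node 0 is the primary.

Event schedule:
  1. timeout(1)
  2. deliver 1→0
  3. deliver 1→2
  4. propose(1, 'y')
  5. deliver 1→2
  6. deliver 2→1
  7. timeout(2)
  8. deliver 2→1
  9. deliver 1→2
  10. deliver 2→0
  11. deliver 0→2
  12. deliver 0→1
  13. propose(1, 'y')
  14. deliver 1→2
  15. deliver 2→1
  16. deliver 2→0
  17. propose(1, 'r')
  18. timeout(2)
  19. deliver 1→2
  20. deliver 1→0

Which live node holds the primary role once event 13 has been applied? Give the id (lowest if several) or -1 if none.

2

after 1 — timeout(1): n1:prim/v1/[-]
after 2 — deliver 1→0: n0:back/v1/[-]
after 3 — deliver 1→2: n2:back/v1/[-]
after 4 — propose(1,'y'): ·
after 5 — deliver 1→2: n2:back/v1/[y]
after 6 — deliver 2→1: n1:prim/v1/[y]
after 7 — timeout(2): n2:prim/v2/[y]
after 8 — deliver 2→1: n1:back/v2/[y]
after 9 — deliver 1→2: ·
after 10 — deliver 2→0: n0:back/v2/[-]
after 11 — deliver 0→2: ·
after 12 — deliver 0→1: ·
after 13 — propose(1,'y'): ·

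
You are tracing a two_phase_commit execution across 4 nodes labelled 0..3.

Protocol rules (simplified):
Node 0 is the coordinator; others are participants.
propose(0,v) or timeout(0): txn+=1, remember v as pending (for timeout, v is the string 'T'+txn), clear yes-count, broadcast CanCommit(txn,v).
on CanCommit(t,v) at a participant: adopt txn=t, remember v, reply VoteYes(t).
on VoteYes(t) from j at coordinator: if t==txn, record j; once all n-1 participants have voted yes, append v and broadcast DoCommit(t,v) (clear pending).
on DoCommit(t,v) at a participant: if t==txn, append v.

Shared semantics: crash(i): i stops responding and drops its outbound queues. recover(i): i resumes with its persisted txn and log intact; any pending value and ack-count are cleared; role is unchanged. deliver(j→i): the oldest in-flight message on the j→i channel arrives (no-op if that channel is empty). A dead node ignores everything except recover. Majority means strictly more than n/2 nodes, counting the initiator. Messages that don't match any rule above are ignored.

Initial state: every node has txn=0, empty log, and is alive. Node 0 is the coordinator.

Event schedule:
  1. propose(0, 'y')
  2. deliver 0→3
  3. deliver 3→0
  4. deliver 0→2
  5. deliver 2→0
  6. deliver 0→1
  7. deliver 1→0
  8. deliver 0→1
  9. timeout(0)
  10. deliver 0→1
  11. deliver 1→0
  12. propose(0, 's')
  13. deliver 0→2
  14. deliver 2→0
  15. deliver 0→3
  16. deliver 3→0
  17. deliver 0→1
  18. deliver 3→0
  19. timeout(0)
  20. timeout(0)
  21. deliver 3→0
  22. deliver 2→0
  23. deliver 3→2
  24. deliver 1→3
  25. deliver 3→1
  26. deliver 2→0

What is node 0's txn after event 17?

3

1. propose(0,'y'):  <0:coor t1 ->
2. deliver 0→3:  <3:part t1 ->
3. deliver 3→0:  nop
4. deliver 0→2:  <2:part t1 ->
5. deliver 2→0:  nop
6. deliver 0→1:  <1:part t1 ->
7. deliver 1→0:  <0:coor t1 y>
8. deliver 0→1:  <1:part t1 y>
9. timeout(0):  <0:coor t2 y>
10. deliver 0→1:  <1:part t2 y>
11. deliver 1→0:  nop
12. propose(0,'s'):  <0:coor t3 y>
13. deliver 0→2:  <2:part t1 y>
14. deliver 2→0:  nop
15. deliver 0→3:  <3:part t1 y>
16. deliver 3→0:  nop
17. deliver 0→1:  <1:part t3 y>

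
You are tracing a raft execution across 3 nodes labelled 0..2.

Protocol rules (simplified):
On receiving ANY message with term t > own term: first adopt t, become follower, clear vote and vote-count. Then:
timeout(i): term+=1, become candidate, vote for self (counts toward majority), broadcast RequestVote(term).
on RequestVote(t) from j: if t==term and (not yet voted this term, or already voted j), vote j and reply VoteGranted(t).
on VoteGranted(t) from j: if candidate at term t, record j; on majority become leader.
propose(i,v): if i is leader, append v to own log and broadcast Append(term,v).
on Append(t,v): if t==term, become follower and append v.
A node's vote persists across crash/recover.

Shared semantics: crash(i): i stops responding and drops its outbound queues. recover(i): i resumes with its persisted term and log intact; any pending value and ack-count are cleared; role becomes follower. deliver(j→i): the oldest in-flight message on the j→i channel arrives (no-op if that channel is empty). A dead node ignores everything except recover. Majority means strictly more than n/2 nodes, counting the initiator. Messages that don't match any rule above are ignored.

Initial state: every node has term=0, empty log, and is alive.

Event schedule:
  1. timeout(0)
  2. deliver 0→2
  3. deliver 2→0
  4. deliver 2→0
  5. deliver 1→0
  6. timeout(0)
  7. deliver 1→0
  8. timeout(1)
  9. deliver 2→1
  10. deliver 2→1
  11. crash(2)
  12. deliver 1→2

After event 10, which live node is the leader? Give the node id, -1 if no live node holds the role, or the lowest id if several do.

step 1 timeout(0): 0={cand,t=1,log=-}
step 2 deliver 0→2: 2={foll,t=1,log=-}
step 3 deliver 2→0: 0={lead,t=1,log=-}
step 4 deliver 2→0: —
step 5 deliver 1→0: —
step 6 timeout(0): 0={cand,t=2,log=-}
step 7 deliver 1→0: —
step 8 timeout(1): 1={cand,t=1,log=-}
step 9 deliver 2→1: —
step 10 deliver 2→1: —

-1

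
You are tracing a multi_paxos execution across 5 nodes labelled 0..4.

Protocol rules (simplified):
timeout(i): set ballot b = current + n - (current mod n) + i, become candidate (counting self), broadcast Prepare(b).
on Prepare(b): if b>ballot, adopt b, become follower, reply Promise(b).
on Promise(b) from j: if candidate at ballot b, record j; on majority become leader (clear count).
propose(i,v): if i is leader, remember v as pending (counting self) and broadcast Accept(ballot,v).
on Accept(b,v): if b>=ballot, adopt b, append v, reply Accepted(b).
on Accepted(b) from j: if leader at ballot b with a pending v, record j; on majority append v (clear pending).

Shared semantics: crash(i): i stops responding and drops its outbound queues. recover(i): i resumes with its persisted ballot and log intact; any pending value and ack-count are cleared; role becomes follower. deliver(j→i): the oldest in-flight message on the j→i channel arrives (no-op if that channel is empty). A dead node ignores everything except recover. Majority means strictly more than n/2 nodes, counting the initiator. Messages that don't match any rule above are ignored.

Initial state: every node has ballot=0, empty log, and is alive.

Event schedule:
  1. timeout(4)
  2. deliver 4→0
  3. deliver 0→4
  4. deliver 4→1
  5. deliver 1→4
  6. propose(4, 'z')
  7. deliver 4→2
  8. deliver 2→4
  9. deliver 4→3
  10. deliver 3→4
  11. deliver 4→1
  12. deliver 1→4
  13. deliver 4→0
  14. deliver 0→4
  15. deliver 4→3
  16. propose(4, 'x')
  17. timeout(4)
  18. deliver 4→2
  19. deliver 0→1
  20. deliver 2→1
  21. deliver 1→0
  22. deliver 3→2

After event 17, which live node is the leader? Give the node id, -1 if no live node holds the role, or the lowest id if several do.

-1

e1 timeout(4): 4[cand,b=9,-]
e2 deliver 4→0: 0[foll,b=9,-]
e3 deliver 0→4: ·
e4 deliver 4→1: 1[foll,b=9,-]
e5 deliver 1→4: 4[lead,b=9,-]
e6 propose(4,'z'): ·
e7 deliver 4→2: 2[foll,b=9,-]
e8 deliver 2→4: ·
e9 deliver 4→3: 3[foll,b=9,-]
e10 deliver 3→4: ·
e11 deliver 4→1: 1[foll,b=9,z]
e12 deliver 1→4: ·
e13 deliver 4→0: 0[foll,b=9,z]
e14 deliver 0→4: 4[lead,b=9,z]
e15 deliver 4→3: 3[foll,b=9,z]
e16 propose(4,'x'): ·
e17 timeout(4): 4[cand,b=14,z]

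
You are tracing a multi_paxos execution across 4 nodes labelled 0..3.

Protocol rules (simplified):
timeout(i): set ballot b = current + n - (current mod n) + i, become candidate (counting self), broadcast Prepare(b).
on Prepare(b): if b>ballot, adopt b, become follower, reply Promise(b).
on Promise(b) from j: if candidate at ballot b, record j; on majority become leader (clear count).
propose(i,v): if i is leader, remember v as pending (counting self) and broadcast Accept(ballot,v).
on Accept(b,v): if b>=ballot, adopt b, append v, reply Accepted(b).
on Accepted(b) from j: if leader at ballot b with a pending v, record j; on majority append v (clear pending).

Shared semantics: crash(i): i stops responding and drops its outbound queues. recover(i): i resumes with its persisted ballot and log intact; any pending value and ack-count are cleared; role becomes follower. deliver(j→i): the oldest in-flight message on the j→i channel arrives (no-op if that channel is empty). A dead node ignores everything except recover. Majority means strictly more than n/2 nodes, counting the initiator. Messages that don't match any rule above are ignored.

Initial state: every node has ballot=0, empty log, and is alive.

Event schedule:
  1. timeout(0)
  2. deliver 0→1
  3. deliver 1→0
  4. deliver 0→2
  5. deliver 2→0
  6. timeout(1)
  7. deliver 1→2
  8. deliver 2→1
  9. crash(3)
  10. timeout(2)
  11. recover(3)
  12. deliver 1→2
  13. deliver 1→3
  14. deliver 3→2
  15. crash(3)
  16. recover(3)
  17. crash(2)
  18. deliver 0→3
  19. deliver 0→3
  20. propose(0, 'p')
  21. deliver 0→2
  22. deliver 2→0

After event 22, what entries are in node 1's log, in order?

empty

[1] timeout(0) → N0(cand b4 [-])
[2] deliver 0→1 → N1(foll b4 [-])
[3] deliver 1→0 → ∅
[4] deliver 0→2 → N2(foll b4 [-])
[5] deliver 2→0 → N0(lead b4 [-])
[6] timeout(1) → N1(cand b9 [-])
[7] deliver 1→2 → N2(foll b9 [-])
[8] deliver 2→1 → ∅
[9] crash(3) → N3(✗foll b0 [-])
[10] timeout(2) → N2(cand b14 [-])
[11] recover(3) → N3(foll b0 [-])
[12] deliver 1→2 → ∅
[13] deliver 1→3 → N3(foll b9 [-])
[14] deliver 3→2 → ∅
[15] crash(3) → N3(✗foll b9 [-])
[16] recover(3) → N3(foll b9 [-])
[17] crash(2) → N2(✗cand b14 [-])
[18] deliver 0→3 → ∅
[19] deliver 0→3 → ∅
[20] propose(0,'p') → ∅
[21] deliver 0→2 → ∅
[22] deliver 2→0 → ∅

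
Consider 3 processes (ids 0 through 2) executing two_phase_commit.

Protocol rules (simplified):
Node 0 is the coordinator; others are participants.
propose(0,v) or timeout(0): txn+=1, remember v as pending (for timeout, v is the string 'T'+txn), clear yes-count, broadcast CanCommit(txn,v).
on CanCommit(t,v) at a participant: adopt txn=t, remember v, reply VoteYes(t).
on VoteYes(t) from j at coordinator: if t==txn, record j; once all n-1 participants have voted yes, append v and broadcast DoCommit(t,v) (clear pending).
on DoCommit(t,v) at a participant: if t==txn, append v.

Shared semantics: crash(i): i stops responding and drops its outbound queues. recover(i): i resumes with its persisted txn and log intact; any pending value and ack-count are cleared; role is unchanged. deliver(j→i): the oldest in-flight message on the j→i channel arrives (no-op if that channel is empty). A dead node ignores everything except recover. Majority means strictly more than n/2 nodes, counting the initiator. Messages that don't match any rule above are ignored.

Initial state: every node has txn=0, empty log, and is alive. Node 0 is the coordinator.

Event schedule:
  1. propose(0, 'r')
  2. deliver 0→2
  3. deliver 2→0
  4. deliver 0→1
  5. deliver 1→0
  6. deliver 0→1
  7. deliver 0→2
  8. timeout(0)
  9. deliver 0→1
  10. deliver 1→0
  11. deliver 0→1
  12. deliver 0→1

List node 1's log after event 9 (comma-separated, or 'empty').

[1] propose(0,'r') → N0(coor t1 [-])
[2] deliver 0→2 → N2(part t1 [-])
[3] deliver 2→0 → ∅
[4] deliver 0→1 → N1(part t1 [-])
[5] deliver 1→0 → N0(coor t1 [r])
[6] deliver 0→1 → N1(part t1 [r])
[7] deliver 0→2 → N2(part t1 [r])
[8] timeout(0) → N0(coor t2 [r])
[9] deliver 0→1 → N1(part t2 [r])

r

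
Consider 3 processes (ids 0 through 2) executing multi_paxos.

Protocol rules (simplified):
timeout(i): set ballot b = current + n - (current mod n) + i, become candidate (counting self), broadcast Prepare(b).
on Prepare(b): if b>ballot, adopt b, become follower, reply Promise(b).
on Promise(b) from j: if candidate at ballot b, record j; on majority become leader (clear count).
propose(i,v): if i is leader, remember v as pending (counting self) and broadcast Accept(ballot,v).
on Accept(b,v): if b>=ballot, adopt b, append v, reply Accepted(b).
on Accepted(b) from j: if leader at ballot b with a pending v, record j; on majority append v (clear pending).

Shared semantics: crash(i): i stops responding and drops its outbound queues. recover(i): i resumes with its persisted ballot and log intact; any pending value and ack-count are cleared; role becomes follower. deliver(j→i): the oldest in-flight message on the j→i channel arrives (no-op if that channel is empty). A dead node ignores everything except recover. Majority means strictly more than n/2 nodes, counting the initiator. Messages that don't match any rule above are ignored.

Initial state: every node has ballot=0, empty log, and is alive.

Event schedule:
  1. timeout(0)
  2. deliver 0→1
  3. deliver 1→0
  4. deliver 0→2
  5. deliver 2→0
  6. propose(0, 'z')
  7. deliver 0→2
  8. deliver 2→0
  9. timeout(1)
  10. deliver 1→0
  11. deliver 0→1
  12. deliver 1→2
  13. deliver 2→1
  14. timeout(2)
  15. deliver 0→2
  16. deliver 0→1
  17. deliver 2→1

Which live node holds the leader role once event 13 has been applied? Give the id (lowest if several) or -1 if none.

1

after 1 — timeout(0): n0:cand/b3/[-]
after 2 — deliver 0→1: n1:foll/b3/[-]
after 3 — deliver 1→0: n0:lead/b3/[-]
after 4 — deliver 0→2: n2:foll/b3/[-]
after 5 — deliver 2→0: ·
after 6 — propose(0,'z'): ·
after 7 — deliver 0→2: n2:foll/b3/[z]
after 8 — deliver 2→0: n0:lead/b3/[z]
after 9 — timeout(1): n1:cand/b7/[-]
after 10 — deliver 1→0: n0:foll/b7/[z]
after 11 — deliver 0→1: ·
after 12 — deliver 1→2: n2:foll/b7/[z]
after 13 — deliver 2→1: n1:lead/b7/[-]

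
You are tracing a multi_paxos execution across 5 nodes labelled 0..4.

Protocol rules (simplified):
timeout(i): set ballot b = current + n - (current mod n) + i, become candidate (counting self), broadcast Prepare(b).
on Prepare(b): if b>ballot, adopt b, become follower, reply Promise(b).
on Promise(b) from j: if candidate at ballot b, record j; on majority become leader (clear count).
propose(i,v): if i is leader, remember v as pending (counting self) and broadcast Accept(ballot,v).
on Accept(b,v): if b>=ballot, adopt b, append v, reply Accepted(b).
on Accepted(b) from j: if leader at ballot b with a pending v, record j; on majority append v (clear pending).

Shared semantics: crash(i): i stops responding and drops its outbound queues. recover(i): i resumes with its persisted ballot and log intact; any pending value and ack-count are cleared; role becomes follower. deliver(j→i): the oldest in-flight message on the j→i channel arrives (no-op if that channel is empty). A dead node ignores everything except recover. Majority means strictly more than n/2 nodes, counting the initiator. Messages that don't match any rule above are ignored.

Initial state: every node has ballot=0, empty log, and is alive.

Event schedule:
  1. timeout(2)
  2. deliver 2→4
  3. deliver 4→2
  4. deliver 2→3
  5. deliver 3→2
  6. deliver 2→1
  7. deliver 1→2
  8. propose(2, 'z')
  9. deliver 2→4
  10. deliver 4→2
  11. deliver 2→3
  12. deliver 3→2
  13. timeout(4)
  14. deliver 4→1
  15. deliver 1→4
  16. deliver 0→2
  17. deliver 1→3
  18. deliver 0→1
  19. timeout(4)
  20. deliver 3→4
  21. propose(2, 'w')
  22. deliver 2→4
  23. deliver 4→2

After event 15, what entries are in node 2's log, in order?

z

1. timeout(2):  <2:cand b7 ->
2. deliver 2→4:  <4:foll b7 ->
3. deliver 4→2:  nop
4. deliver 2→3:  <3:foll b7 ->
5. deliver 3→2:  <2:lead b7 ->
6. deliver 2→1:  <1:foll b7 ->
7. deliver 1→2:  nop
8. propose(2,'z'):  nop
9. deliver 2→4:  <4:foll b7 z>
10. deliver 4→2:  nop
11. deliver 2→3:  <3:foll b7 z>
12. deliver 3→2:  <2:lead b7 z>
13. timeout(4):  <4:cand b14 z>
14. deliver 4→1:  <1:foll b14 ->
15. deliver 1→4:  nop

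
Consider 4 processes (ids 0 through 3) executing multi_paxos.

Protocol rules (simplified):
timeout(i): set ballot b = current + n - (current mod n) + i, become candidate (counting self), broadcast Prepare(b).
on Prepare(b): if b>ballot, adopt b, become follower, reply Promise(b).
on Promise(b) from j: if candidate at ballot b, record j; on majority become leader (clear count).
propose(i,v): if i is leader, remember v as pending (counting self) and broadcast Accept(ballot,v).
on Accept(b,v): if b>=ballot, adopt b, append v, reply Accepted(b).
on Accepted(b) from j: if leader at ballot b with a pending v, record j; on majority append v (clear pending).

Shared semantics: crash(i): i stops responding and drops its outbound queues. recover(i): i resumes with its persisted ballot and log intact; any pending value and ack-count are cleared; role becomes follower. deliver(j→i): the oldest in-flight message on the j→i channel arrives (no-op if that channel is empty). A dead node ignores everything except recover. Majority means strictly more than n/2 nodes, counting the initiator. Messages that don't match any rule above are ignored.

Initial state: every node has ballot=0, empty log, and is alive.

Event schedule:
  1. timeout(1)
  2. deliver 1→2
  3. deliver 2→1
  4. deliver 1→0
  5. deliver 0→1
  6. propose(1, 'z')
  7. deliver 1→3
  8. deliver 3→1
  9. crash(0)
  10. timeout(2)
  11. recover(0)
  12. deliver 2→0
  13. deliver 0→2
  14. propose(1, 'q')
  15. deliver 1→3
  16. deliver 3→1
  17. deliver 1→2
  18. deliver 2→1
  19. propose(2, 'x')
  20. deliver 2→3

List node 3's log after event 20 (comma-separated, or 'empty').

z

e1 timeout(1): 1[cand,b=5,-]
e2 deliver 1→2: 2[foll,b=5,-]
e3 deliver 2→1: ·
e4 deliver 1→0: 0[foll,b=5,-]
e5 deliver 0→1: 1[lead,b=5,-]
e6 propose(1,'z'): ·
e7 deliver 1→3: 3[foll,b=5,-]
e8 deliver 3→1: ·
e9 crash(0): 0[✗foll,b=5,-]
e10 timeout(2): 2[cand,b=10,-]
e11 recover(0): 0[foll,b=5,-]
e12 deliver 2→0: 0[foll,b=10,-]
e13 deliver 0→2: ·
e14 propose(1,'q'): ·
e15 deliver 1→3: 3[foll,b=5,z]
e16 deliver 3→1: ·
e17 deliver 1→2: ·
e18 deliver 2→1: 1[foll,b=10,-]
e19 propose(2,'x'): ·
e20 deliver 2→3: 3[foll,b=10,z]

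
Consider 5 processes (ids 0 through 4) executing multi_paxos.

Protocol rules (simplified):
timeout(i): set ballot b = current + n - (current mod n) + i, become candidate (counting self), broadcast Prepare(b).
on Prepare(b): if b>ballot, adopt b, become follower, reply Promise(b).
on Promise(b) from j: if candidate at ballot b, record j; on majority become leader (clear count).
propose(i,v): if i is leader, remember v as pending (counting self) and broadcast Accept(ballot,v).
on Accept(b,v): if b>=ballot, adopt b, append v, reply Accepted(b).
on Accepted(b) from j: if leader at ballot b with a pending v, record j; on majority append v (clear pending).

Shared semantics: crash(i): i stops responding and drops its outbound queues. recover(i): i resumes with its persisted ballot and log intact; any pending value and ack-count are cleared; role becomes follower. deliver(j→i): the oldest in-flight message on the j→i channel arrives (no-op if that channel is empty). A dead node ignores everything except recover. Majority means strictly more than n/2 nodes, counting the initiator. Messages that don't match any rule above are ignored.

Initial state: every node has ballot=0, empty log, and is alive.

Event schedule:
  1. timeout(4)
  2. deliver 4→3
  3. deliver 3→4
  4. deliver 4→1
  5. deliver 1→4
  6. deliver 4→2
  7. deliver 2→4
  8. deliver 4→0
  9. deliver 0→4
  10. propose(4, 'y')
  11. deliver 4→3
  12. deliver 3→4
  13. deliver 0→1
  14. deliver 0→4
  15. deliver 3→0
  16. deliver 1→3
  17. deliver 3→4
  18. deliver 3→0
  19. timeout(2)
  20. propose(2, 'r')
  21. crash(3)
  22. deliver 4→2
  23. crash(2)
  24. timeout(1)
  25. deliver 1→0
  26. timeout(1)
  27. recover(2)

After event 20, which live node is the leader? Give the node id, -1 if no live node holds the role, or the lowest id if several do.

step 1 timeout(4): 4={cand,b=9,log=-}
step 2 deliver 4→3: 3={foll,b=9,log=-}
step 3 deliver 3→4: —
step 4 deliver 4→1: 1={foll,b=9,log=-}
step 5 deliver 1→4: 4={lead,b=9,log=-}
step 6 deliver 4→2: 2={foll,b=9,log=-}
step 7 deliver 2→4: —
step 8 deliver 4→0: 0={foll,b=9,log=-}
step 9 deliver 0→4: —
step 10 propose(4,'y'): —
step 11 deliver 4→3: 3={foll,b=9,log=y}
step 12 deliver 3→4: —
step 13 deliver 0→1: —
step 14 deliver 0→4: —
step 15 deliver 3→0: —
step 16 deliver 1→3: —
step 17 deliver 3→4: —
step 18 deliver 3→0: —
step 19 timeout(2): 2={cand,b=12,log=-}
step 20 propose(2,'r'): —

4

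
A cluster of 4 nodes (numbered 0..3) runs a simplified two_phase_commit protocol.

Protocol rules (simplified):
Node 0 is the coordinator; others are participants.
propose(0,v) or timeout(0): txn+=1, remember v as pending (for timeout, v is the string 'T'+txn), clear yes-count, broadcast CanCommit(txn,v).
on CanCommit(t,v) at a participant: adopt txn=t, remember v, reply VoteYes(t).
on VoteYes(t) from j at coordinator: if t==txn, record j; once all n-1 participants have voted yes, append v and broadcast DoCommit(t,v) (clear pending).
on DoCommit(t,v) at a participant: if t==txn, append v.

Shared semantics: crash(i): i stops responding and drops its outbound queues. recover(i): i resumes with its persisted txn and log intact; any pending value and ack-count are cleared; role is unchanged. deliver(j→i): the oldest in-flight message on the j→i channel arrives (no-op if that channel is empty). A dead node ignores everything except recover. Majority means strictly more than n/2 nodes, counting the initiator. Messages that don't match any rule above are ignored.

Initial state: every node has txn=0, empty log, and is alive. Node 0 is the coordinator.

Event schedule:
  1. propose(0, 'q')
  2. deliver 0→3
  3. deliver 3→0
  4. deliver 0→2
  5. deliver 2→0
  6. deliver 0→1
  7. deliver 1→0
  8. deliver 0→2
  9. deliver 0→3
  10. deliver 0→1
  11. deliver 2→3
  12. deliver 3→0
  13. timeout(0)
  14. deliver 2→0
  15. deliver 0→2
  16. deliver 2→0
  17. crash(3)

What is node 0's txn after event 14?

after 1 — propose(0,'q'): n0:coor/t1/[-]
after 2 — deliver 0→3: n3:part/t1/[-]
after 3 — deliver 3→0: ·
after 4 — deliver 0→2: n2:part/t1/[-]
after 5 — deliver 2→0: ·
after 6 — deliver 0→1: n1:part/t1/[-]
after 7 — deliver 1→0: n0:coor/t1/[q]
after 8 — deliver 0→2: n2:part/t1/[q]
after 9 — deliver 0→3: n3:part/t1/[q]
after 10 — deliver 0→1: n1:part/t1/[q]
after 11 — deliver 2→3: ·
after 12 — deliver 3→0: ·
after 13 — timeout(0): n0:coor/t2/[q]
after 14 — deliver 2→0: ·

2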